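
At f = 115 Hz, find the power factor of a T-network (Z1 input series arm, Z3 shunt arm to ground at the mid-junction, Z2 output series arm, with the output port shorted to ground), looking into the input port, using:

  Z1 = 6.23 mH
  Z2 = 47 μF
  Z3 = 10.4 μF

Step 1 — Angular frequency: ω = 2π·f = 2π·115 = 722.6 rad/s.
Step 2 — Component impedances:
  Z1: Z = jωL = j·722.6·0.00623 = 0 + j4.502 Ω
  Z2: Z = 1/(jωC) = -j/(ω·C) = 0 - j29.45 Ω
  Z3: Z = 1/(jωC) = -j/(ω·C) = 0 - j133.1 Ω
Step 3 — With the output port shorted to ground, the output series arm Z2 runs from the junction to ground; the shunt arm Z3 also runs from the junction to ground. They appear in parallel: Z3 || Z2 = 0 - j24.11 Ω.
Step 4 — Series with input arm Z1: Z_in = Z1 + (Z3 || Z2) = 0 - j19.61 Ω = 19.61∠-90.0° Ω.
Step 5 — Power factor: PF = cos(φ) = Re(Z)/|Z| = 0/19.61 = 0.
Step 6 — Type: Im(Z) = -19.61 ⇒ leading (phase φ = -90.0°).

PF = 0 (leading, φ = -90.0°)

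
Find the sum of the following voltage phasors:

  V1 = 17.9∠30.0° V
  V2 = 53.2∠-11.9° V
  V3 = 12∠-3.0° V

Step 1 — Convert each phasor to rectangular form:
  V1 = 17.9·(cos(30.0°) + j·sin(30.0°)) = 15.5 + j8.95 V
  V2 = 53.2·(cos(-11.9°) + j·sin(-11.9°)) = 52.06 - j10.97 V
  V3 = 12·(cos(-3.0°) + j·sin(-3.0°)) = 11.98 - j0.628 V
Step 2 — Sum components: V_total = 79.54 - j2.648 V.
Step 3 — Convert to polar: |V_total| = 79.59 V, ∠V_total = -1.9°.

V_total = 79.59∠-1.9° V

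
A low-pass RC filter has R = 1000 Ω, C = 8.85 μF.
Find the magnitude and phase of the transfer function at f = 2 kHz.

Step 1 — Angular frequency: ω = 2π·2000 = 1.257e+04 rad/s.
Step 2 — Transfer function: H(jω) = 1/(1 + jωRC).
Step 3 — Denominator: 1 + jωRC = 1 + j·1.257e+04·1000·8.85e-06 = 1 + j111.2.
Step 4 — H = 8.085e-05 - j0.008991.
Step 5 — Magnitude: |H| = 0.008991 (-40.9 dB); phase: φ = -89.5°.

|H| = 0.008991 (-40.9 dB), φ = -89.5°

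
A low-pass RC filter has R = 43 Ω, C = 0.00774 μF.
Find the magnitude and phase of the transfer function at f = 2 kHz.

Step 1 — Angular frequency: ω = 2π·2000 = 1.257e+04 rad/s.
Step 2 — Transfer function: H(jω) = 1/(1 + jωRC).
Step 3 — Denominator: 1 + jωRC = 1 + j·1.257e+04·43·7.74e-09 = 1 + j0.004182.
Step 4 — H = 1 - j0.004182.
Step 5 — Magnitude: |H| = 1 (-0.0 dB); phase: φ = -0.2°.

|H| = 1 (-0.0 dB), φ = -0.2°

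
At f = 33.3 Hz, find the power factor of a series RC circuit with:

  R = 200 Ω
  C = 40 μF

Step 1 — Angular frequency: ω = 2π·f = 2π·33.3 = 209.2 rad/s.
Step 2 — Component impedances:
  R: Z = R = 200 Ω
  C: Z = 1/(jωC) = -j/(ω·C) = 0 - j119.5 Ω
Step 3 — Series combination: Z_total = R + C = 200 - j119.5 Ω = 233∠-30.9° Ω.
Step 4 — Power factor: PF = cos(φ) = Re(Z)/|Z| = 200/232.97 = 0.8585.
Step 5 — Type: Im(Z) = -119.5 ⇒ leading (phase φ = -30.9°).

PF = 0.8585 (leading, φ = -30.9°)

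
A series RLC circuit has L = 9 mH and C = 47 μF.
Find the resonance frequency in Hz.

Step 1 — Resonance condition Im(Z)=0 gives ω₀ = 1/√(LC).
Step 2 — ω₀ = 1/√(0.009·4.7e-05) = 1538 rad/s.
Step 3 — f₀ = ω₀/(2π) = 244.7 Hz.

f₀ = 244.7 Hz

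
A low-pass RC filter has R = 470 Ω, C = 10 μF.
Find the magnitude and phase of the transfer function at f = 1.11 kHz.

Step 1 — Angular frequency: ω = 2π·1110 = 6974 rad/s.
Step 2 — Transfer function: H(jω) = 1/(1 + jωRC).
Step 3 — Denominator: 1 + jωRC = 1 + j·6974·470·1e-05 = 1 + j32.78.
Step 4 — H = 0.0009298 - j0.03048.
Step 5 — Magnitude: |H| = 0.03049 (-30.3 dB); phase: φ = -88.3°.

|H| = 0.03049 (-30.3 dB), φ = -88.3°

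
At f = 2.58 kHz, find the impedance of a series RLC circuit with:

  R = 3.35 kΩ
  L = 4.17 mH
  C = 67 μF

Step 1 — Angular frequency: ω = 2π·f = 2π·2580 = 1.621e+04 rad/s.
Step 2 — Component impedances:
  R: Z = R = 3350 Ω
  L: Z = jωL = j·1.621e+04·0.00417 = 0 + j67.6 Ω
  C: Z = 1/(jωC) = -j/(ω·C) = 0 - j0.9207 Ω
Step 3 — Series combination: Z_total = R + L + C = 3350 + j66.68 Ω = 3351∠1.1° Ω.

Z = 3350 + j66.68 Ω = 3351∠1.1° Ω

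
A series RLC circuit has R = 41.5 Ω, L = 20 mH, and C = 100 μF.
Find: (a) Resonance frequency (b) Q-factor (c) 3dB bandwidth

Step 1 — Resonance condition Im(Z)=0 gives ω₀ = 1/√(LC).
Step 2 — ω₀ = 1/√(0.02·0.0001) = 707.1 rad/s.
Step 3 — f₀ = ω₀/(2π) = 112.5 Hz.
Step 4 — Series Q: Q = ω₀L/R = 707.1·0.02/41.5 = 0.3408.
Step 5 — 3dB bandwidth: Δω = ω₀/Q = 2075 rad/s; BW = Δω/(2π) = 330.2 Hz.

(a) f₀ = 112.5 Hz  (b) Q = 0.3408  (c) BW = 330.2 Hz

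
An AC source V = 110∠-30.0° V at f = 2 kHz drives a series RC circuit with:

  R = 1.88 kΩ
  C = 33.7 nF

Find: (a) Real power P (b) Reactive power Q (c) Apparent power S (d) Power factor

Step 1 — Angular frequency: ω = 2π·f = 2π·2000 = 1.257e+04 rad/s.
Step 2 — Component impedances:
  R: Z = R = 1880 Ω
  C: Z = 1/(jωC) = -j/(ω·C) = 0 - j2361 Ω
Step 3 — Series combination: Z_total = R + C = 1880 - j2361 Ω = 3018∠-51.5° Ω.
Step 4 — Source phasor: V = 110∠-30.0° V = 95.26 - j55 V.
Step 5 — Current: I = V / Z = 0.03391 + j0.01334 A = 0.03644∠21.5° A.
Step 6 — Complex power: S = V·I* = 2.497 - j3.136 VA.
Step 7 — Real power: P = Re(S) = 2.497 W.
Step 8 — Reactive power: Q = Im(S) = -3.136 VAR.
Step 9 — Apparent power: |S| = 4.009 VA.
Step 10 — Power factor: PF = P/|S| = 0.6229 (leading).

(a) P = 2.497 W  (b) Q = -3.136 VAR  (c) S = 4.009 VA  (d) PF = 0.6229 (leading)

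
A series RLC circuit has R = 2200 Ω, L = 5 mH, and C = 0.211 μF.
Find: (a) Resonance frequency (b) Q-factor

Step 1 — Resonance condition Im(Z)=0 gives ω₀ = 1/√(LC).
Step 2 — ω₀ = 1/√(0.005·2.11e-07) = 3.079e+04 rad/s.
Step 3 — f₀ = ω₀/(2π) = 4900 Hz.
Step 4 — Series Q: Q = ω₀L/R = 3.079e+04·0.005/2200 = 0.06997.

(a) f₀ = 4900 Hz  (b) Q = 0.06997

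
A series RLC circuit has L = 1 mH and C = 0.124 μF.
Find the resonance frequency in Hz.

Step 1 — Resonance condition Im(Z)=0 gives ω₀ = 1/√(LC).
Step 2 — ω₀ = 1/√(0.001·1.24e-07) = 8.98e+04 rad/s.
Step 3 — f₀ = ω₀/(2π) = 1.429e+04 Hz.

f₀ = 1.429e+04 Hz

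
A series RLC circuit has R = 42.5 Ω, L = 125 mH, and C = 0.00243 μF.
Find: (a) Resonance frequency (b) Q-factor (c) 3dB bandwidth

Step 1 — Resonance condition Im(Z)=0 gives ω₀ = 1/√(LC).
Step 2 — ω₀ = 1/√(0.125·2.43e-09) = 5.738e+04 rad/s.
Step 3 — f₀ = ω₀/(2π) = 9132 Hz.
Step 4 — Series Q: Q = ω₀L/R = 5.738e+04·0.125/42.5 = 168.8.
Step 5 — 3dB bandwidth: Δω = ω₀/Q = 340 rad/s; BW = Δω/(2π) = 54.11 Hz.

(a) f₀ = 9132 Hz  (b) Q = 168.8  (c) BW = 54.11 Hz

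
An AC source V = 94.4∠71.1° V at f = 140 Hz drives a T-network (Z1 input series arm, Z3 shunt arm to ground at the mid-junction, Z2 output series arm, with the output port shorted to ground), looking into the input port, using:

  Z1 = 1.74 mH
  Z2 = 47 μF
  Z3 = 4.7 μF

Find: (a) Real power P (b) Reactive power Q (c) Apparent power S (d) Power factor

Step 1 — Angular frequency: ω = 2π·f = 2π·140 = 879.6 rad/s.
Step 2 — Component impedances:
  Z1: Z = jωL = j·879.6·0.00174 = 0 + j1.531 Ω
  Z2: Z = 1/(jωC) = -j/(ω·C) = 0 - j24.19 Ω
  Z3: Z = 1/(jωC) = -j/(ω·C) = 0 - j241.9 Ω
Step 3 — With the output port shorted to ground, the output series arm Z2 runs from the junction to ground; the shunt arm Z3 also runs from the junction to ground. They appear in parallel: Z3 || Z2 = 0 - j21.99 Ω.
Step 4 — Series with input arm Z1: Z_in = Z1 + (Z3 || Z2) = 0 - j20.46 Ω = 20.46∠-90.0° Ω.
Step 5 — Source phasor: V = 94.4∠71.1° V = 30.58 + j89.31 V.
Step 6 — Current: I = V / Z = -4.366 + j1.495 A = 4.614∠161.1° A.
Step 7 — Complex power: S = V·I* = 0 - j435.6 VA.
Step 8 — Real power: P = Re(S) = 0 W.
Step 9 — Reactive power: Q = Im(S) = -435.6 VAR.
Step 10 — Apparent power: |S| = 435.6 VA.
Step 11 — Power factor: PF = P/|S| = 0 (leading).

(a) P = 0 W  (b) Q = -435.6 VAR  (c) S = 435.6 VA  (d) PF = 0 (leading)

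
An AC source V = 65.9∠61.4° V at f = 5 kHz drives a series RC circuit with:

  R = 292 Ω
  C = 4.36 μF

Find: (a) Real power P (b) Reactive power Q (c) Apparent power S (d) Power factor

Step 1 — Angular frequency: ω = 2π·f = 2π·5000 = 3.142e+04 rad/s.
Step 2 — Component impedances:
  R: Z = R = 292 Ω
  C: Z = 1/(jωC) = -j/(ω·C) = 0 - j7.301 Ω
Step 3 — Series combination: Z_total = R + C = 292 - j7.301 Ω = 292.1∠-1.4° Ω.
Step 4 — Source phasor: V = 65.9∠61.4° V = 31.55 + j57.86 V.
Step 5 — Current: I = V / Z = 0.103 + j0.2007 A = 0.2256∠62.8° A.
Step 6 — Complex power: S = V·I* = 14.86 - j0.3716 VA.
Step 7 — Real power: P = Re(S) = 14.86 W.
Step 8 — Reactive power: Q = Im(S) = -0.3716 VAR.
Step 9 — Apparent power: |S| = 14.87 VA.
Step 10 — Power factor: PF = P/|S| = 0.9997 (leading).

(a) P = 14.86 W  (b) Q = -0.3716 VAR  (c) S = 14.87 VA  (d) PF = 0.9997 (leading)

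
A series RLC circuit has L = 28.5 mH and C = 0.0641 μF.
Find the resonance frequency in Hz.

Step 1 — Resonance condition Im(Z)=0 gives ω₀ = 1/√(LC).
Step 2 — ω₀ = 1/√(0.0285·6.41e-08) = 2.34e+04 rad/s.
Step 3 — f₀ = ω₀/(2π) = 3724 Hz.

f₀ = 3724 Hz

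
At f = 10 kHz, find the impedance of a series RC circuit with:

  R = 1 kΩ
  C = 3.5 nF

Step 1 — Angular frequency: ω = 2π·f = 2π·1e+04 = 6.283e+04 rad/s.
Step 2 — Component impedances:
  R: Z = R = 1000 Ω
  C: Z = 1/(jωC) = -j/(ω·C) = 0 - j4547 Ω
Step 3 — Series combination: Z_total = R + C = 1000 - j4547 Ω = 4656∠-77.6° Ω.

Z = 1000 - j4547 Ω = 4656∠-77.6° Ω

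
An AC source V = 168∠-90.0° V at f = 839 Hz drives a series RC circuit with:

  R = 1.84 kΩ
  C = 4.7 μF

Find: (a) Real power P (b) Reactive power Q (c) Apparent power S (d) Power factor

Step 1 — Angular frequency: ω = 2π·f = 2π·839 = 5272 rad/s.
Step 2 — Component impedances:
  R: Z = R = 1840 Ω
  C: Z = 1/(jωC) = -j/(ω·C) = 0 - j40.36 Ω
Step 3 — Series combination: Z_total = R + C = 1840 - j40.36 Ω = 1840∠-1.3° Ω.
Step 4 — Source phasor: V = 168∠-90.0° V = 0 - j168 V.
Step 5 — Current: I = V / Z = 0.002002 - j0.09126 A = 0.09128∠-88.7° A.
Step 6 — Complex power: S = V·I* = 15.33 - j0.3363 VA.
Step 7 — Real power: P = Re(S) = 15.33 W.
Step 8 — Reactive power: Q = Im(S) = -0.3363 VAR.
Step 9 — Apparent power: |S| = 15.34 VA.
Step 10 — Power factor: PF = P/|S| = 0.9998 (leading).

(a) P = 15.33 W  (b) Q = -0.3363 VAR  (c) S = 15.34 VA  (d) PF = 0.9998 (leading)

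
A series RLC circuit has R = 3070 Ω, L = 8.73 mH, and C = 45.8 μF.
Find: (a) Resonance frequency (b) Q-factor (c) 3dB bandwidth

Step 1 — Resonance condition Im(Z)=0 gives ω₀ = 1/√(LC).
Step 2 — ω₀ = 1/√(0.00873·4.58e-05) = 1581 rad/s.
Step 3 — f₀ = ω₀/(2π) = 251.7 Hz.
Step 4 — Series Q: Q = ω₀L/R = 1581·0.00873/3070 = 0.004497.
Step 5 — 3dB bandwidth: Δω = ω₀/Q = 3.517e+05 rad/s; BW = Δω/(2π) = 5.597e+04 Hz.

(a) f₀ = 251.7 Hz  (b) Q = 0.004497  (c) BW = 5.597e+04 Hz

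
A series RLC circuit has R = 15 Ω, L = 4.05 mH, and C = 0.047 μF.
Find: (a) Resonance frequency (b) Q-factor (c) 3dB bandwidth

Step 1 — Resonance: ω₀ = 1/√(LC) = 1/√(0.00405·4.7e-08) = 7.248e+04 rad/s.
Step 2 — f₀ = ω₀/(2π) = 1.154e+04 Hz.
Step 3 — Series Q: Q = ω₀L/R = 7.248e+04·0.00405/15 = 19.57.
Step 4 — Bandwidth: Δω = ω₀/Q = 3704 rad/s; BW = Δω/(2π) = 589.5 Hz.

(a) f₀ = 1.154e+04 Hz  (b) Q = 19.57  (c) BW = 589.5 Hz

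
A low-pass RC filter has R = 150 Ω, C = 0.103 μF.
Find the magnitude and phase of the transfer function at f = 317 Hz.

Step 1 — Angular frequency: ω = 2π·317 = 1992 rad/s.
Step 2 — Transfer function: H(jω) = 1/(1 + jωRC).
Step 3 — Denominator: 1 + jωRC = 1 + j·1992·150·1.03e-07 = 1 + j0.03077.
Step 4 — H = 0.9991 - j0.03074.
Step 5 — Magnitude: |H| = 0.9995 (-0.0 dB); phase: φ = -1.8°.

|H| = 0.9995 (-0.0 dB), φ = -1.8°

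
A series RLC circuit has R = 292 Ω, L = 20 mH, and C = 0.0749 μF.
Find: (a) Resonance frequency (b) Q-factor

Step 1 — Resonance condition Im(Z)=0 gives ω₀ = 1/√(LC).
Step 2 — ω₀ = 1/√(0.02·7.49e-08) = 2.584e+04 rad/s.
Step 3 — f₀ = ω₀/(2π) = 4112 Hz.
Step 4 — Series Q: Q = ω₀L/R = 2.584e+04·0.02/292 = 1.77.

(a) f₀ = 4112 Hz  (b) Q = 1.77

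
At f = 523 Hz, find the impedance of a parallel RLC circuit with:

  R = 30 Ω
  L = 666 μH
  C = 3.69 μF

Step 1 — Angular frequency: ω = 2π·f = 2π·523 = 3286 rad/s.
Step 2 — Component impedances:
  R: Z = R = 30 Ω
  L: Z = jωL = j·3286·0.000666 = 0 + j2.189 Ω
  C: Z = 1/(jωC) = -j/(ω·C) = 0 - j82.47 Ω
Step 3 — Parallel combination: 1/Z_total = 1/R + 1/L + 1/C; Z_total = 0.1675 + j2.236 Ω = 2.242∠85.7° Ω.

Z = 0.1675 + j2.236 Ω = 2.242∠85.7° Ω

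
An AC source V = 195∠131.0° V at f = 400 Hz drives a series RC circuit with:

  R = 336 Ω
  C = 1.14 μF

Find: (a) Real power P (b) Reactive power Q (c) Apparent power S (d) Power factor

Step 1 — Angular frequency: ω = 2π·f = 2π·400 = 2513 rad/s.
Step 2 — Component impedances:
  R: Z = R = 336 Ω
  C: Z = 1/(jωC) = -j/(ω·C) = 0 - j349 Ω
Step 3 — Series combination: Z_total = R + C = 336 - j349 Ω = 484.5∠-46.1° Ω.
Step 4 — Source phasor: V = 195∠131.0° V = -127.9 + j147.2 V.
Step 5 — Current: I = V / Z = -0.402 + j0.02044 A = 0.4025∠177.1° A.
Step 6 — Complex power: S = V·I* = 54.43 - j56.54 VA.
Step 7 — Real power: P = Re(S) = 54.43 W.
Step 8 — Reactive power: Q = Im(S) = -56.54 VAR.
Step 9 — Apparent power: |S| = 78.49 VA.
Step 10 — Power factor: PF = P/|S| = 0.6935 (leading).

(a) P = 54.43 W  (b) Q = -56.54 VAR  (c) S = 78.49 VA  (d) PF = 0.6935 (leading)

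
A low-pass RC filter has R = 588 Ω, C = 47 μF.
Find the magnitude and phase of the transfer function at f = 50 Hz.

Step 1 — Angular frequency: ω = 2π·50 = 314.2 rad/s.
Step 2 — Transfer function: H(jω) = 1/(1 + jωRC).
Step 3 — Denominator: 1 + jωRC = 1 + j·314.2·588·4.7e-05 = 1 + j8.682.
Step 4 — H = 0.01309 - j0.1137.
Step 5 — Magnitude: |H| = 0.1144 (-18.8 dB); phase: φ = -83.4°.

|H| = 0.1144 (-18.8 dB), φ = -83.4°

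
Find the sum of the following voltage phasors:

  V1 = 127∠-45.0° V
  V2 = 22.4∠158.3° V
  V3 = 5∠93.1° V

Step 1 — Convert each phasor to rectangular form:
  V1 = 127·(cos(-45.0°) + j·sin(-45.0°)) = 89.8 - j89.8 V
  V2 = 22.4·(cos(158.3°) + j·sin(158.3°)) = -20.81 + j8.282 V
  V3 = 5·(cos(93.1°) + j·sin(93.1°)) = -0.2704 + j4.993 V
Step 2 — Sum components: V_total = 68.72 - j76.53 V.
Step 3 — Convert to polar: |V_total| = 102.9 V, ∠V_total = -48.1°.

V_total = 102.9∠-48.1° V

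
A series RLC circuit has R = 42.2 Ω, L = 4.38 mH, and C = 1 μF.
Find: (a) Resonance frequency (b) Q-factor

Step 1 — Resonance condition Im(Z)=0 gives ω₀ = 1/√(LC).
Step 2 — ω₀ = 1/√(0.00438·1e-06) = 1.511e+04 rad/s.
Step 3 — f₀ = ω₀/(2π) = 2405 Hz.
Step 4 — Series Q: Q = ω₀L/R = 1.511e+04·0.00438/42.2 = 1.568.

(a) f₀ = 2405 Hz  (b) Q = 1.568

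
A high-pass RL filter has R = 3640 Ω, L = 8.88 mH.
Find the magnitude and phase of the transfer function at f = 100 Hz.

Step 1 — Angular frequency: ω = 2π·100 = 628.3 rad/s.
Step 2 — Transfer function: H(jω) = jωL/(R + jωL).
Step 3 — Numerator jωL = j·5.579; denominator R + jωL = 3640 + j5.579.
Step 4 — H = 2.35e-06 + j0.001533.
Step 5 — Magnitude: |H| = 0.001533 (-56.3 dB); phase: φ = 89.9°.

|H| = 0.001533 (-56.3 dB), φ = 89.9°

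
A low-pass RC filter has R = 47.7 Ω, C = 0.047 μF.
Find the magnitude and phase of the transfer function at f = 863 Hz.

Step 1 — Angular frequency: ω = 2π·863 = 5422 rad/s.
Step 2 — Transfer function: H(jω) = 1/(1 + jωRC).
Step 3 — Denominator: 1 + jωRC = 1 + j·5422·47.7·4.7e-08 = 1 + j0.01216.
Step 4 — H = 0.9999 - j0.01215.
Step 5 — Magnitude: |H| = 0.9999 (-0.0 dB); phase: φ = -0.7°.

|H| = 0.9999 (-0.0 dB), φ = -0.7°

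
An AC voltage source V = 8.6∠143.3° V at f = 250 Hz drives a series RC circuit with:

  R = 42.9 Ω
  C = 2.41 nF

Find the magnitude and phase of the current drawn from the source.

Step 1 — Angular frequency: ω = 2π·f = 2π·250 = 1571 rad/s.
Step 2 — Component impedances:
  R: Z = R = 42.9 Ω
  C: Z = 1/(jωC) = -j/(ω·C) = 0 - j2.642e+05 Ω
Step 3 — Series combination: Z_total = R + C = 42.9 - j2.642e+05 Ω = 2.642e+05∠-90.0° Ω.
Step 4 — Source phasor: V = 8.6∠143.3° V = -6.895 + j5.14 V.
Step 5 — Ohm's law: I = V / Z_total = (-6.895 + j5.14) / (42.9 - j2.642e+05) = -1.946e-05 - j2.61e-05 A.
Step 6 — Convert to polar: |I| = 3.256e-05 A, ∠I = -126.7°.

I = 3.256e-05∠-126.7° A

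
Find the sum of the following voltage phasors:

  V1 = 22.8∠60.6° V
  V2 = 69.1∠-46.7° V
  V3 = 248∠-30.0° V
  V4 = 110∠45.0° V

Step 1 — Convert each phasor to rectangular form:
  V1 = 22.8·(cos(60.6°) + j·sin(60.6°)) = 11.19 + j19.86 V
  V2 = 69.1·(cos(-46.7°) + j·sin(-46.7°)) = 47.39 - j50.29 V
  V3 = 248·(cos(-30.0°) + j·sin(-30.0°)) = 214.8 - j124 V
  V4 = 110·(cos(45.0°) + j·sin(45.0°)) = 77.78 + j77.78 V
Step 2 — Sum components: V_total = 351.1 - j76.64 V.
Step 3 — Convert to polar: |V_total| = 359.4 V, ∠V_total = -12.3°.

V_total = 359.4∠-12.3° V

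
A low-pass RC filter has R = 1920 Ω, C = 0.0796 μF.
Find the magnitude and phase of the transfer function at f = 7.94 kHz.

Step 1 — Angular frequency: ω = 2π·7940 = 4.989e+04 rad/s.
Step 2 — Transfer function: H(jω) = 1/(1 + jωRC).
Step 3 — Denominator: 1 + jωRC = 1 + j·4.989e+04·1920·7.96e-08 = 1 + j7.625.
Step 4 — H = 0.01691 - j0.1289.
Step 5 — Magnitude: |H| = 0.13 (-17.7 dB); phase: φ = -82.5°.

|H| = 0.13 (-17.7 dB), φ = -82.5°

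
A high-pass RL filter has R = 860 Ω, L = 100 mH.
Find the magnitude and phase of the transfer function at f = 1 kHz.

Step 1 — Angular frequency: ω = 2π·1000 = 6283 rad/s.
Step 2 — Transfer function: H(jω) = jωL/(R + jωL).
Step 3 — Numerator jωL = j·628.3; denominator R + jωL = 860 + j628.3.
Step 4 — H = 0.348 + j0.4763.
Step 5 — Magnitude: |H| = 0.5899 (-4.6 dB); phase: φ = 53.8°.

|H| = 0.5899 (-4.6 dB), φ = 53.8°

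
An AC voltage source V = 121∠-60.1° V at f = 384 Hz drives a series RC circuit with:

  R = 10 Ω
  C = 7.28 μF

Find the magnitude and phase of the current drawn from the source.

Step 1 — Angular frequency: ω = 2π·f = 2π·384 = 2413 rad/s.
Step 2 — Component impedances:
  R: Z = R = 10 Ω
  C: Z = 1/(jωC) = -j/(ω·C) = 0 - j56.93 Ω
Step 3 — Series combination: Z_total = R + C = 10 - j56.93 Ω = 57.8∠-80.0° Ω.
Step 4 — Source phasor: V = 121∠-60.1° V = 60.32 - j104.9 V.
Step 5 — Ohm's law: I = V / Z_total = (60.32 - j104.9) / (10 - j56.93) = 1.968 + j0.7138 A.
Step 6 — Convert to polar: |I| = 2.093 A, ∠I = 19.9°.

I = 2.093∠19.9° A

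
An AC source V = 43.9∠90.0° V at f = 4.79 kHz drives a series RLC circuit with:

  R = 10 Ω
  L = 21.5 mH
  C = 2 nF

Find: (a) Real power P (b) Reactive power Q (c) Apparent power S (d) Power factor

Step 1 — Angular frequency: ω = 2π·f = 2π·4790 = 3.01e+04 rad/s.
Step 2 — Component impedances:
  R: Z = R = 10 Ω
  L: Z = jωL = j·3.01e+04·0.0215 = 0 + j647.1 Ω
  C: Z = 1/(jωC) = -j/(ω·C) = 0 - j1.661e+04 Ω
Step 3 — Series combination: Z_total = R + L + C = 10 - j1.597e+04 Ω = 1.597e+04∠-90.0° Ω.
Step 4 — Source phasor: V = 43.9∠90.0° V = 0 + j43.9 V.
Step 5 — Current: I = V / Z = -0.00275 + j1.722e-06 A = 0.00275∠180.0° A.
Step 6 — Complex power: S = V·I* = 7.56e-05 - j0.1207 VA.
Step 7 — Real power: P = Re(S) = 7.56e-05 W.
Step 8 — Reactive power: Q = Im(S) = -0.1207 VAR.
Step 9 — Apparent power: |S| = 0.1207 VA.
Step 10 — Power factor: PF = P/|S| = 0.0006263 (leading).

(a) P = 7.56e-05 W  (b) Q = -0.1207 VAR  (c) S = 0.1207 VA  (d) PF = 0.0006263 (leading)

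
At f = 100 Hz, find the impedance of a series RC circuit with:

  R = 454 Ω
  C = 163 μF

Step 1 — Angular frequency: ω = 2π·f = 2π·100 = 628.3 rad/s.
Step 2 — Component impedances:
  R: Z = R = 454 Ω
  C: Z = 1/(jωC) = -j/(ω·C) = 0 - j9.764 Ω
Step 3 — Series combination: Z_total = R + C = 454 - j9.764 Ω = 454.1∠-1.2° Ω.

Z = 454 - j9.764 Ω = 454.1∠-1.2° Ω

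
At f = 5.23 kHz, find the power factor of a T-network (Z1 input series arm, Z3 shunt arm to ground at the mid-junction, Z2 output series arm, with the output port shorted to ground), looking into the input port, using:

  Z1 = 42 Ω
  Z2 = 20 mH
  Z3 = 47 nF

Step 1 — Angular frequency: ω = 2π·f = 2π·5230 = 3.286e+04 rad/s.
Step 2 — Component impedances:
  Z1: Z = R = 42 Ω
  Z2: Z = jωL = j·3.286e+04·0.02 = 0 + j657.2 Ω
  Z3: Z = 1/(jωC) = -j/(ω·C) = 0 - j647.5 Ω
Step 3 — With the output port shorted to ground, the output series arm Z2 runs from the junction to ground; the shunt arm Z3 also runs from the junction to ground. They appear in parallel: Z3 || Z2 = 0 - j4.365e+04 Ω.
Step 4 — Series with input arm Z1: Z_in = Z1 + (Z3 || Z2) = 42 - j4.365e+04 Ω = 4.365e+04∠-89.9° Ω.
Step 5 — Power factor: PF = cos(φ) = Re(Z)/|Z| = 42/43645 = 0.0009623.
Step 6 — Type: Im(Z) = -4.365e+04 ⇒ leading (phase φ = -89.9°).

PF = 0.0009623 (leading, φ = -89.9°)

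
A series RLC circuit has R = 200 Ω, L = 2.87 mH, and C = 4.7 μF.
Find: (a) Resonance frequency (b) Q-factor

Step 1 — Resonance condition Im(Z)=0 gives ω₀ = 1/√(LC).
Step 2 — ω₀ = 1/√(0.00287·4.7e-06) = 8610 rad/s.
Step 3 — f₀ = ω₀/(2π) = 1370 Hz.
Step 4 — Series Q: Q = ω₀L/R = 8610·0.00287/200 = 0.1236.

(a) f₀ = 1370 Hz  (b) Q = 0.1236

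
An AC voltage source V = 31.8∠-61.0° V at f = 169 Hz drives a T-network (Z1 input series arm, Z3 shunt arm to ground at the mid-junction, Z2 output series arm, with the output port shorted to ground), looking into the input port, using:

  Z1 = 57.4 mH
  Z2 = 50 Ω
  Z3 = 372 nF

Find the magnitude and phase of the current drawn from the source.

Step 1 — Angular frequency: ω = 2π·f = 2π·169 = 1062 rad/s.
Step 2 — Component impedances:
  Z1: Z = jωL = j·1062·0.0574 = 0 + j60.95 Ω
  Z2: Z = R = 50 Ω
  Z3: Z = 1/(jωC) = -j/(ω·C) = 0 - j2532 Ω
Step 3 — With the output port shorted to ground, the output series arm Z2 runs from the junction to ground; the shunt arm Z3 also runs from the junction to ground. They appear in parallel: Z3 || Z2 = 49.98 - j0.9871 Ω.
Step 4 — Series with input arm Z1: Z_in = Z1 + (Z3 || Z2) = 49.98 + j59.96 Ω = 78.06∠50.2° Ω.
Step 5 — Source phasor: V = 31.8∠-61.0° V = 15.42 - j27.81 V.
Step 6 — Ohm's law: I = V / Z_total = (15.42 - j27.81) / (49.98 + j59.96) = -0.1472 - j0.3798 A.
Step 7 — Convert to polar: |I| = 0.4074 A, ∠I = -111.2°.

I = 0.4074∠-111.2° A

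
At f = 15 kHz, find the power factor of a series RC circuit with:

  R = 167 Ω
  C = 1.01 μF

Step 1 — Angular frequency: ω = 2π·f = 2π·1.5e+04 = 9.425e+04 rad/s.
Step 2 — Component impedances:
  R: Z = R = 167 Ω
  C: Z = 1/(jωC) = -j/(ω·C) = 0 - j10.51 Ω
Step 3 — Series combination: Z_total = R + C = 167 - j10.51 Ω = 167.3∠-3.6° Ω.
Step 4 — Power factor: PF = cos(φ) = Re(Z)/|Z| = 167/167.33 = 0.998.
Step 5 — Type: Im(Z) = -10.51 ⇒ leading (phase φ = -3.6°).

PF = 0.998 (leading, φ = -3.6°)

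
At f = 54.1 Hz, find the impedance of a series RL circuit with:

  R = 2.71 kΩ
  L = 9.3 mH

Step 1 — Angular frequency: ω = 2π·f = 2π·54.1 = 339.9 rad/s.
Step 2 — Component impedances:
  R: Z = R = 2710 Ω
  L: Z = jωL = j·339.9·0.0093 = 0 + j3.161 Ω
Step 3 — Series combination: Z_total = R + L = 2710 + j3.161 Ω = 2710∠0.1° Ω.

Z = 2710 + j3.161 Ω = 2710∠0.1° Ω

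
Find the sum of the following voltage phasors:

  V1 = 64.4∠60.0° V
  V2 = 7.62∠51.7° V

Step 1 — Convert each phasor to rectangular form:
  V1 = 64.4·(cos(60.0°) + j·sin(60.0°)) = 32.2 + j55.77 V
  V2 = 7.62·(cos(51.7°) + j·sin(51.7°)) = 4.723 + j5.98 V
Step 2 — Sum components: V_total = 36.92 + j61.75 V.
Step 3 — Convert to polar: |V_total| = 71.95 V, ∠V_total = 59.1°.

V_total = 71.95∠59.1° V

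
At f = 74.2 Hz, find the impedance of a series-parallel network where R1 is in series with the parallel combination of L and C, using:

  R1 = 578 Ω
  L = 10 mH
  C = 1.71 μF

Step 1 — Angular frequency: ω = 2π·f = 2π·74.2 = 466.2 rad/s.
Step 2 — Component impedances:
  R1: Z = R = 578 Ω
  L: Z = jωL = j·466.2·0.01 = 0 + j4.662 Ω
  C: Z = 1/(jωC) = -j/(ω·C) = 0 - j1254 Ω
Step 3 — Parallel branch: L || C = 1/(1/L + 1/C) = 0 + j4.68 Ω.
Step 4 — Series with R1: Z_total = R1 + (L || C) = 578 + j4.68 Ω = 578∠0.5° Ω.

Z = 578 + j4.68 Ω = 578∠0.5° Ω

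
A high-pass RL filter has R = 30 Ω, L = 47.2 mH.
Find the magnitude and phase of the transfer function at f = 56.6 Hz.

Step 1 — Angular frequency: ω = 2π·56.6 = 355.6 rad/s.
Step 2 — Transfer function: H(jω) = jωL/(R + jωL).
Step 3 — Numerator jωL = j·16.79; denominator R + jωL = 30 + j16.79.
Step 4 — H = 0.2384 + j0.4261.
Step 5 — Magnitude: |H| = 0.4883 (-6.2 dB); phase: φ = 60.8°.

|H| = 0.4883 (-6.2 dB), φ = 60.8°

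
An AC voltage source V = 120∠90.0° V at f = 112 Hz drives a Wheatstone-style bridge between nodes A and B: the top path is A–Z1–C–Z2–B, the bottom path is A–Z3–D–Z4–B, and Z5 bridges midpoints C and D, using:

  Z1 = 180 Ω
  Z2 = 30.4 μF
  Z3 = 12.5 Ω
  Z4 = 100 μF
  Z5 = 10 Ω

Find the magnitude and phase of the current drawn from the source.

Step 1 — Angular frequency: ω = 2π·f = 2π·112 = 703.7 rad/s.
Step 2 — Component impedances:
  Z1: Z = R = 180 Ω
  Z2: Z = 1/(jωC) = -j/(ω·C) = 0 - j46.74 Ω
  Z3: Z = R = 12.5 Ω
  Z4: Z = 1/(jωC) = -j/(ω·C) = 0 - j14.21 Ω
  Z5: Z = R = 10 Ω
Step 3 — Bridge requires nodal analysis (the Z5 bridge couples midpoints C and D, so the two paths cannot be reduced to a simple series/parallel combination). Setting node B to ground and injecting 1 A at node A, the 3-node admittance system at A, C, D solves to V_A = Z_AB = 11.95 - j10.94 Ω = 16.2∠-42.5° Ω.
Step 4 — Source phasor: V = 120∠90.0° V = 0 + j120 V.
Step 5 — Ohm's law: I = V / Z_total = (0 + j120) / (11.95 - j10.94) = -5.001 + j5.464 A.
Step 6 — Convert to polar: |I| = 7.407 A, ∠I = 132.5°.

I = 7.407∠132.5° A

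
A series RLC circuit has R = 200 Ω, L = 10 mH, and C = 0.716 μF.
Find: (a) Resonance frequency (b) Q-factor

Step 1 — Resonance condition Im(Z)=0 gives ω₀ = 1/√(LC).
Step 2 — ω₀ = 1/√(0.01·7.16e-07) = 1.182e+04 rad/s.
Step 3 — f₀ = ω₀/(2π) = 1881 Hz.
Step 4 — Series Q: Q = ω₀L/R = 1.182e+04·0.01/200 = 0.5909.

(a) f₀ = 1881 Hz  (b) Q = 0.5909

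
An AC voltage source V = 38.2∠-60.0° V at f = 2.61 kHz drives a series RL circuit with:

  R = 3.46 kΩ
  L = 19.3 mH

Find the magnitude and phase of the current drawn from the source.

Step 1 — Angular frequency: ω = 2π·f = 2π·2610 = 1.64e+04 rad/s.
Step 2 — Component impedances:
  R: Z = R = 3460 Ω
  L: Z = jωL = j·1.64e+04·0.0193 = 0 + j316.5 Ω
Step 3 — Series combination: Z_total = R + L = 3460 + j316.5 Ω = 3474∠5.2° Ω.
Step 4 — Source phasor: V = 38.2∠-60.0° V = 19.1 - j33.08 V.
Step 5 — Ohm's law: I = V / Z_total = (19.1 - j33.08) / (3460 + j316.5) = 0.004607 - j0.009983 A.
Step 6 — Convert to polar: |I| = 0.01099 A, ∠I = -65.2°.

I = 0.01099∠-65.2° A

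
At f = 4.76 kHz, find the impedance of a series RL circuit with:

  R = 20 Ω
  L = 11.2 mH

Step 1 — Angular frequency: ω = 2π·f = 2π·4760 = 2.991e+04 rad/s.
Step 2 — Component impedances:
  R: Z = R = 20 Ω
  L: Z = jωL = j·2.991e+04·0.0112 = 0 + j335 Ω
Step 3 — Series combination: Z_total = R + L = 20 + j335 Ω = 335.6∠86.6° Ω.

Z = 20 + j335 Ω = 335.6∠86.6° Ω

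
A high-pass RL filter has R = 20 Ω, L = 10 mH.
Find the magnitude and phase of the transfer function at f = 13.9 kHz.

Step 1 — Angular frequency: ω = 2π·1.39e+04 = 8.734e+04 rad/s.
Step 2 — Transfer function: H(jω) = jωL/(R + jωL).
Step 3 — Numerator jωL = j·873.4; denominator R + jωL = 20 + j873.4.
Step 4 — H = 0.9995 + j0.02289.
Step 5 — Magnitude: |H| = 0.9997 (-0.0 dB); phase: φ = 1.3°.

|H| = 0.9997 (-0.0 dB), φ = 1.3°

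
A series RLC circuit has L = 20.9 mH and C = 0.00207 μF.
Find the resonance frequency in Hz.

Step 1 — Resonance condition Im(Z)=0 gives ω₀ = 1/√(LC).
Step 2 — ω₀ = 1/√(0.0209·2.07e-09) = 1.52e+05 rad/s.
Step 3 — f₀ = ω₀/(2π) = 2.42e+04 Hz.

f₀ = 2.42e+04 Hz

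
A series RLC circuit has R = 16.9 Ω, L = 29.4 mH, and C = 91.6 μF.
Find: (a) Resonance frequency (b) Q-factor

Step 1 — Resonance condition Im(Z)=0 gives ω₀ = 1/√(LC).
Step 2 — ω₀ = 1/√(0.0294·9.16e-05) = 609.4 rad/s.
Step 3 — f₀ = ω₀/(2π) = 96.98 Hz.
Step 4 — Series Q: Q = ω₀L/R = 609.4·0.0294/16.9 = 1.06.

(a) f₀ = 96.98 Hz  (b) Q = 1.06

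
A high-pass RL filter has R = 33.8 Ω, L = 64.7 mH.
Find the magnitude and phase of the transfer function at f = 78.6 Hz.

Step 1 — Angular frequency: ω = 2π·78.6 = 493.9 rad/s.
Step 2 — Transfer function: H(jω) = jωL/(R + jωL).
Step 3 — Numerator jωL = j·31.95; denominator R + jωL = 33.8 + j31.95.
Step 4 — H = 0.4719 + j0.4992.
Step 5 — Magnitude: |H| = 0.687 (-3.3 dB); phase: φ = 46.6°.

|H| = 0.687 (-3.3 dB), φ = 46.6°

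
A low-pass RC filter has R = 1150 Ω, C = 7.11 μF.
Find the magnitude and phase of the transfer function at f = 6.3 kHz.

Step 1 — Angular frequency: ω = 2π·6300 = 3.958e+04 rad/s.
Step 2 — Transfer function: H(jω) = 1/(1 + jωRC).
Step 3 — Denominator: 1 + jωRC = 1 + j·3.958e+04·1150·7.11e-06 = 1 + j323.7.
Step 4 — H = 9.546e-06 - j0.00309.
Step 5 — Magnitude: |H| = 0.00309 (-50.2 dB); phase: φ = -89.8°.

|H| = 0.00309 (-50.2 dB), φ = -89.8°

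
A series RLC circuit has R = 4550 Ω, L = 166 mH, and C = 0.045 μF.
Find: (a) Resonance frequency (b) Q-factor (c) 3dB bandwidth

Step 1 — Resonance: ω₀ = 1/√(LC) = 1/√(0.166·4.5e-08) = 1.157e+04 rad/s.
Step 2 — f₀ = ω₀/(2π) = 1841 Hz.
Step 3 — Series Q: Q = ω₀L/R = 1.157e+04·0.166/4550 = 0.4221.
Step 4 — Bandwidth: Δω = ω₀/Q = 2.741e+04 rad/s; BW = Δω/(2π) = 4362 Hz.

(a) f₀ = 1841 Hz  (b) Q = 0.4221  (c) BW = 4362 Hz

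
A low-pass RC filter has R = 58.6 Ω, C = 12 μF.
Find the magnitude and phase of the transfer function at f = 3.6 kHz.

Step 1 — Angular frequency: ω = 2π·3600 = 2.262e+04 rad/s.
Step 2 — Transfer function: H(jω) = 1/(1 + jωRC).
Step 3 — Denominator: 1 + jωRC = 1 + j·2.262e+04·58.6·1.2e-05 = 1 + j15.91.
Step 4 — H = 0.003937 - j0.06262.
Step 5 — Magnitude: |H| = 0.06275 (-24.0 dB); phase: φ = -86.4°.

|H| = 0.06275 (-24.0 dB), φ = -86.4°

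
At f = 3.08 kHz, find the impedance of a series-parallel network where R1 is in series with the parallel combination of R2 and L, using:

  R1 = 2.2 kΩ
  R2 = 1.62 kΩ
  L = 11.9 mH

Step 1 — Angular frequency: ω = 2π·f = 2π·3080 = 1.935e+04 rad/s.
Step 2 — Component impedances:
  R1: Z = R = 2200 Ω
  R2: Z = R = 1620 Ω
  L: Z = jωL = j·1.935e+04·0.0119 = 0 + j230.3 Ω
Step 3 — Parallel branch: R2 || L = 1/(1/R2 + 1/L) = 32.09 + j225.7 Ω.
Step 4 — Series with R1: Z_total = R1 + (R2 || L) = 2232 + j225.7 Ω = 2243∠5.8° Ω.

Z = 2232 + j225.7 Ω = 2243∠5.8° Ω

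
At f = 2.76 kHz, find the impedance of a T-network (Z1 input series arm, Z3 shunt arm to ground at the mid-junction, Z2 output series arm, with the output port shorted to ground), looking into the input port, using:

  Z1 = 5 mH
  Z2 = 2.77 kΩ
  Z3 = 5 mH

Step 1 — Angular frequency: ω = 2π·f = 2π·2760 = 1.734e+04 rad/s.
Step 2 — Component impedances:
  Z1: Z = jωL = j·1.734e+04·0.005 = 0 + j86.71 Ω
  Z2: Z = R = 2770 Ω
  Z3: Z = jωL = j·1.734e+04·0.005 = 0 + j86.71 Ω
Step 3 — With the output port shorted to ground, the output series arm Z2 runs from the junction to ground; the shunt arm Z3 also runs from the junction to ground. They appear in parallel: Z3 || Z2 = 2.712 + j86.62 Ω.
Step 4 — Series with input arm Z1: Z_in = Z1 + (Z3 || Z2) = 2.712 + j173.3 Ω = 173.4∠89.1° Ω.

Z = 2.712 + j173.3 Ω = 173.4∠89.1° Ω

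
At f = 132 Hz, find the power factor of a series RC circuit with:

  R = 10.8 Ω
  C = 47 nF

Step 1 — Angular frequency: ω = 2π·f = 2π·132 = 829.4 rad/s.
Step 2 — Component impedances:
  R: Z = R = 10.8 Ω
  C: Z = 1/(jωC) = -j/(ω·C) = 0 - j2.565e+04 Ω
Step 3 — Series combination: Z_total = R + C = 10.8 - j2.565e+04 Ω = 2.565e+04∠-90.0° Ω.
Step 4 — Power factor: PF = cos(φ) = Re(Z)/|Z| = 10.8/25654 = 0.000421.
Step 5 — Type: Im(Z) = -2.565e+04 ⇒ leading (phase φ = -90.0°).

PF = 0.000421 (leading, φ = -90.0°)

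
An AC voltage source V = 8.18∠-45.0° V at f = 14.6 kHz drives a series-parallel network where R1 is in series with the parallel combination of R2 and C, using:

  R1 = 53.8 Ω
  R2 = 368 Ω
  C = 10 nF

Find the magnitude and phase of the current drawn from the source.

Step 1 — Angular frequency: ω = 2π·f = 2π·1.46e+04 = 9.173e+04 rad/s.
Step 2 — Component impedances:
  R1: Z = R = 53.8 Ω
  R2: Z = R = 368 Ω
  C: Z = 1/(jωC) = -j/(ω·C) = 0 - j1090 Ω
Step 3 — Parallel branch: R2 || C = 1/(1/R2 + 1/C) = 330.4 - j111.5 Ω.
Step 4 — Series with R1: Z_total = R1 + (R2 || C) = 384.2 - j111.5 Ω = 400∠-16.2° Ω.
Step 5 — Source phasor: V = 8.18∠-45.0° V = 5.784 - j5.784 V.
Step 6 — Ohm's law: I = V / Z_total = (5.784 - j5.784) / (384.2 - j111.5) = 0.01792 - j0.009855 A.
Step 7 — Convert to polar: |I| = 0.02045 A, ∠I = -28.8°.

I = 0.02045∠-28.8° A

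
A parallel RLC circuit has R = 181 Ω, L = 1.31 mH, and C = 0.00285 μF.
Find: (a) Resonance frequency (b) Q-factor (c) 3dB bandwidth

Step 1 — Resonance: ω₀ = 1/√(LC) = 1/√(0.00131·2.85e-09) = 5.175e+05 rad/s.
Step 2 — f₀ = ω₀/(2π) = 8.237e+04 Hz.
Step 3 — Parallel Q: Q = R/(ω₀L) = 181/(5.175e+05·0.00131) = 0.267.
Step 4 — Bandwidth: Δω = ω₀/Q = 1.939e+06 rad/s; BW = Δω/(2π) = 3.085e+05 Hz.

(a) f₀ = 8.237e+04 Hz  (b) Q = 0.267  (c) BW = 3.085e+05 Hz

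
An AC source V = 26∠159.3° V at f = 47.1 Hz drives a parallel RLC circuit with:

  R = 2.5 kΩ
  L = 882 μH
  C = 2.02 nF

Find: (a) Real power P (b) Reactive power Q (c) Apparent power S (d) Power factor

Step 1 — Angular frequency: ω = 2π·f = 2π·47.1 = 295.9 rad/s.
Step 2 — Component impedances:
  R: Z = R = 2500 Ω
  L: Z = jωL = j·295.9·0.000882 = 0 + j0.261 Ω
  C: Z = 1/(jωC) = -j/(ω·C) = 0 - j1.673e+06 Ω
Step 3 — Parallel combination: 1/Z_total = 1/R + 1/L + 1/C; Z_total = 2.725e-05 + j0.261 Ω = 0.261∠90.0° Ω.
Step 4 — Source phasor: V = 26∠159.3° V = -24.32 + j9.19 V.
Step 5 — Current: I = V / Z = 35.2 + j93.18 A = 99.61∠69.3° A.
Step 6 — Complex power: S = V·I* = 0.2704 + j2590 VA.
Step 7 — Real power: P = Re(S) = 0.2704 W.
Step 8 — Reactive power: Q = Im(S) = 2590 VAR.
Step 9 — Apparent power: |S| = 2590 VA.
Step 10 — Power factor: PF = P/|S| = 0.0001044 (lagging).

(a) P = 0.2704 W  (b) Q = 2590 VAR  (c) S = 2590 VA  (d) PF = 0.0001044 (lagging)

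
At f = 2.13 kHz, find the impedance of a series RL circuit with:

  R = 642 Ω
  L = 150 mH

Step 1 — Angular frequency: ω = 2π·f = 2π·2130 = 1.338e+04 rad/s.
Step 2 — Component impedances:
  R: Z = R = 642 Ω
  L: Z = jωL = j·1.338e+04·0.15 = 0 + j2007 Ω
Step 3 — Series combination: Z_total = R + L = 642 + j2007 Ω = 2108∠72.3° Ω.

Z = 642 + j2007 Ω = 2108∠72.3° Ω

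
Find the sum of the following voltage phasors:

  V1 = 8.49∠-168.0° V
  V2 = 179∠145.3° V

Step 1 — Convert each phasor to rectangular form:
  V1 = 8.49·(cos(-168.0°) + j·sin(-168.0°)) = -8.304 - j1.765 V
  V2 = 179·(cos(145.3°) + j·sin(145.3°)) = -147.2 + j101.9 V
Step 2 — Sum components: V_total = -155.5 + j100.1 V.
Step 3 — Convert to polar: |V_total| = 184.9 V, ∠V_total = 147.2°.

V_total = 184.9∠147.2° V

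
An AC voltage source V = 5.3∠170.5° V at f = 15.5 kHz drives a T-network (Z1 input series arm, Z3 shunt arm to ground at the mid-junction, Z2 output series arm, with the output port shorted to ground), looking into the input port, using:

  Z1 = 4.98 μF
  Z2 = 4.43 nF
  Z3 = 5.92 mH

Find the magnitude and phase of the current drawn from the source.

Step 1 — Angular frequency: ω = 2π·f = 2π·1.55e+04 = 9.739e+04 rad/s.
Step 2 — Component impedances:
  Z1: Z = 1/(jωC) = -j/(ω·C) = 0 - j2.062 Ω
  Z2: Z = 1/(jωC) = -j/(ω·C) = 0 - j2318 Ω
  Z3: Z = jωL = j·9.739e+04·0.00592 = 0 + j576.5 Ω
Step 3 — With the output port shorted to ground, the output series arm Z2 runs from the junction to ground; the shunt arm Z3 also runs from the junction to ground. They appear in parallel: Z3 || Z2 = 0 + j767.4 Ω.
Step 4 — Series with input arm Z1: Z_in = Z1 + (Z3 || Z2) = 0 + j765.4 Ω = 765.4∠90.0° Ω.
Step 5 — Source phasor: V = 5.3∠170.5° V = -5.227 + j0.8748 V.
Step 6 — Ohm's law: I = V / Z_total = (-5.227 + j0.8748) / (0 + j765.4) = 0.001143 + j0.00683 A.
Step 7 — Convert to polar: |I| = 0.006925 A, ∠I = 80.5°.

I = 0.006925∠80.5° A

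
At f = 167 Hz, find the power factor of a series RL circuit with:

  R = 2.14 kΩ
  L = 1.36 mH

Step 1 — Angular frequency: ω = 2π·f = 2π·167 = 1049 rad/s.
Step 2 — Component impedances:
  R: Z = R = 2140 Ω
  L: Z = jωL = j·1049·0.00136 = 0 + j1.427 Ω
Step 3 — Series combination: Z_total = R + L = 2140 + j1.427 Ω = 2140∠0.0° Ω.
Step 4 — Power factor: PF = cos(φ) = Re(Z)/|Z| = 2140/2140 = 1.
Step 5 — Type: Im(Z) = 1.427 ⇒ lagging (phase φ = 0.0°).

PF = 1 (lagging, φ = 0.0°)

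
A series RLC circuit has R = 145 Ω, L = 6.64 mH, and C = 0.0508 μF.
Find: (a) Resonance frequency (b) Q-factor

Step 1 — Resonance condition Im(Z)=0 gives ω₀ = 1/√(LC).
Step 2 — ω₀ = 1/√(0.00664·5.08e-08) = 5.445e+04 rad/s.
Step 3 — f₀ = ω₀/(2π) = 8666 Hz.
Step 4 — Series Q: Q = ω₀L/R = 5.445e+04·0.00664/145 = 2.493.

(a) f₀ = 8666 Hz  (b) Q = 2.493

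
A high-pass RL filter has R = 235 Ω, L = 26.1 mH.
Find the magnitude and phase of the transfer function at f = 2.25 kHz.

Step 1 — Angular frequency: ω = 2π·2250 = 1.414e+04 rad/s.
Step 2 — Transfer function: H(jω) = jωL/(R + jωL).
Step 3 — Numerator jωL = j·369; denominator R + jωL = 235 + j369.
Step 4 — H = 0.7114 + j0.4531.
Step 5 — Magnitude: |H| = 0.8435 (-1.5 dB); phase: φ = 32.5°.

|H| = 0.8435 (-1.5 dB), φ = 32.5°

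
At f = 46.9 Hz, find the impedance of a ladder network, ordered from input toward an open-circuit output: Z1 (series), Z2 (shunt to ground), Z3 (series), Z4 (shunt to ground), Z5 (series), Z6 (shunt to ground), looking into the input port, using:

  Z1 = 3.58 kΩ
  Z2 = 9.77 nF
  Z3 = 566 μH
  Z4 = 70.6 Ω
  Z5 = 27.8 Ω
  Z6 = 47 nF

Step 1 — Angular frequency: ω = 2π·f = 2π·46.9 = 294.7 rad/s.
Step 2 — Component impedances:
  Z1: Z = R = 3580 Ω
  Z2: Z = 1/(jωC) = -j/(ω·C) = 0 - j3.473e+05 Ω
  Z3: Z = jωL = j·294.7·0.000566 = 0 + j0.1668 Ω
  Z4: Z = R = 70.6 Ω
  Z5: Z = R = 27.8 Ω
  Z6: Z = 1/(jωC) = -j/(ω·C) = 0 - j7.22e+04 Ω
Step 3 — Ladder network (open output): work backward from the far end, alternating series and parallel combinations. Z_in = 3651 + j0.08341 Ω = 3651∠0.0° Ω.

Z = 3651 + j0.08341 Ω = 3651∠0.0° Ω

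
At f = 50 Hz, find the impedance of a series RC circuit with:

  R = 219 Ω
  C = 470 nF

Step 1 — Angular frequency: ω = 2π·f = 2π·50 = 314.2 rad/s.
Step 2 — Component impedances:
  R: Z = R = 219 Ω
  C: Z = 1/(jωC) = -j/(ω·C) = 0 - j6773 Ω
Step 3 — Series combination: Z_total = R + C = 219 - j6773 Ω = 6776∠-88.1° Ω.

Z = 219 - j6773 Ω = 6776∠-88.1° Ω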